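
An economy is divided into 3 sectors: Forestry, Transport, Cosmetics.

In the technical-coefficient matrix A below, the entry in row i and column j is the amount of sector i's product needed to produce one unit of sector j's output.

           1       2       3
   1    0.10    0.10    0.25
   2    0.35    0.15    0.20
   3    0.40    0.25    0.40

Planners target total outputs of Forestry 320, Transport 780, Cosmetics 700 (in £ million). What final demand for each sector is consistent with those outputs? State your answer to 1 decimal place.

I − A =
  [   0.90    -0.10    -0.25]
  [  -0.35     0.85    -0.20]
  [  -0.40    -0.25     0.60]
d = (I − A) x:
  d_1 = (+0.90)·320 + (-0.10)·780 + (-0.25)·700 = 35.0
  d_2 = (-0.35)·320 + (+0.85)·780 + (-0.20)·700 = 411.0
  d_3 = (-0.40)·320 + (-0.25)·780 + (+0.60)·700 = 97.0

d_1 = 35.0, d_2 = 411.0, d_3 = 97.0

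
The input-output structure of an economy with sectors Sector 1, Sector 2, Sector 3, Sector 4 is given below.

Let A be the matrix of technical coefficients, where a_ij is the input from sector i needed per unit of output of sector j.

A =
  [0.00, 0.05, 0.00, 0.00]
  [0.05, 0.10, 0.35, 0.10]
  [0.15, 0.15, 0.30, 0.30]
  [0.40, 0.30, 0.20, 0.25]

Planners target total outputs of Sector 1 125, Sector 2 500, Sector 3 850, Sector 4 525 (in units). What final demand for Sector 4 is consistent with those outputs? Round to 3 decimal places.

d_4 = 23.750

I − A =
  [   1.00    -0.05     0.00     0.00]
  [  -0.05     0.90    -0.35    -0.10]
  [  -0.15    -0.15     0.70    -0.30]
  [  -0.40    -0.30    -0.20     0.75]
d = (I − A) x:
  d_1 = (+1.00)·125 + (-0.05)·500 + (+0.00)·850 + (+0.00)·525 = 100.000
  d_2 = (-0.05)·125 + (+0.90)·500 + (-0.35)·850 + (-0.10)·525 = 93.750
  d_3 = (-0.15)·125 + (-0.15)·500 + (+0.70)·850 + (-0.30)·525 = 343.750
  d_4 = (-0.40)·125 + (-0.30)·500 + (-0.20)·850 + (+0.75)·525 = 23.750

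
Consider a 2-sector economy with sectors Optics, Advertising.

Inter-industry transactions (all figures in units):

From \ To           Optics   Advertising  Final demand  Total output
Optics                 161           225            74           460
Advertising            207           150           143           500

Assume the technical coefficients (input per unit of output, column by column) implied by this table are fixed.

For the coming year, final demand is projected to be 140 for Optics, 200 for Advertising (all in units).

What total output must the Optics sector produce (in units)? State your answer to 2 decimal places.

x_1 = 744.55

Technical coefficients a_ij = z_ij / X_j:
  a_11 = 161/460 = 0.35, a_21 = 207/460 = 0.45
  a_12 = 225/500 = 0.45, a_22 = 150/500 = 0.30
I − A =
  [   0.65    -0.45]
  [  -0.45     0.70]
det(I−A) = (0.65)(0.70) − (-0.45)(-0.45) = 0.2525
adj(I−A) = [[0.70, 0.45], [0.45, 0.65]]
(I − A)⁻¹ = adj(I−A) / det(I−A) ≈
  [   2.7723     1.7822]
  [   1.7822     2.5743]
x = (I − A)⁻¹ d = adj(I−A)·d / det(I−A), with det(I−A) = 0.2525:
  x_1 = (0.70·140 + 0.45·200) / 0.2525 = 188.00 / 0.2525 ≈ 744.55
  x_2 = (0.45·140 + 0.65·200) / 0.2525 = 193.00 / 0.2525 ≈ 764.36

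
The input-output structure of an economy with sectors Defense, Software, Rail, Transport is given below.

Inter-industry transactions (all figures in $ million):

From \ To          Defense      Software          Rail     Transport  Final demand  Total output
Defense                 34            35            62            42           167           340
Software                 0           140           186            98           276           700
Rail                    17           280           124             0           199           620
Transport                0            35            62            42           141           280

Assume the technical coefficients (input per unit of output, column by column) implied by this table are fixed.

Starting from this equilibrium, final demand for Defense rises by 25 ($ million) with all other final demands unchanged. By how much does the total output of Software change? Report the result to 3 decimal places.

Technical coefficients a_ij = z_ij / X_j:
  a_11 = 34/340 = 0.10, a_21 = 0/340 = 0.00, a_31 = 17/340 = 0.05, a_41 = 0/340 = 0.00
  a_12 = 35/700 = 0.05, a_22 = 140/700 = 0.20, a_32 = 280/700 = 0.40, a_42 = 35/700 = 0.05
  a_13 = 62/620 = 0.10, a_23 = 186/620 = 0.30, a_33 = 124/620 = 0.20, a_43 = 62/620 = 0.10
  a_14 = 42/280 = 0.15, a_24 = 98/280 = 0.35, a_34 = 0/280 = 0.00, a_44 = 42/280 = 0.15
I − A =
  [   0.90    -0.05    -0.10    -0.15]
  [   0.00     0.80    -0.30    -0.35]
  [  -0.05    -0.40     0.80     0.00]
  [   0.00    -0.05    -0.10     0.85]
Compute the cofactors C_ij = (−1)^(i+j)·(3×3 minor ij) of I−A; the adjugate is their transpose:
adj(I−A) = Cᵀ =
  [ 0.414000   0.080000   0.095000   0.106000]
  [ 0.014500   0.607000   0.261000   0.252500]
  [ 0.033125   0.308500   0.596250   0.132875]
  [ 0.004750   0.072000   0.085500   0.463250]
det(I−A) = Σ_j (I−A)_1j·C_1j = (0.90)(0.414000) + (-0.05)(0.014500) + (-0.10)(0.033125) + (-0.15)(0.004750) = 0.36785
(I − A)⁻¹ = adj(I−A) / det(I−A) ≈
  [   1.1255     0.2175     0.2583     0.2882]
  [   0.0394     1.6501     0.7095     0.6864]
  [   0.0901     0.8387     1.6209     0.3612]
  [   0.0129     0.1957     0.2324     1.2593]
Δx = (I − A)⁻¹ Δd with Δd having +25 in the Defense component and 0 elsewhere.
So Δx_2 = L_21 · (+25), where L_21 = adj(I−A)_21 / det(I−A) = 0.014500 / 0.36785.
Δx_2 = 0.014500 × (+25) / 0.36785 = 0.3625 / 0.36785 ≈ 0.985.

Δx_2 = 0.985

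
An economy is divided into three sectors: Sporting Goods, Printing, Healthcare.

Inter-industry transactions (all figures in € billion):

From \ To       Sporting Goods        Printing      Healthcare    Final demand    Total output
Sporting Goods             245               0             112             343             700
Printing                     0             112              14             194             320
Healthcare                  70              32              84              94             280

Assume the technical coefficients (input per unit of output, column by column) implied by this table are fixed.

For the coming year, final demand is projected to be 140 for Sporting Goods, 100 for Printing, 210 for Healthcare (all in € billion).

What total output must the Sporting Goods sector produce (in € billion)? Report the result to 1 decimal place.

Technical coefficients a_ij = z_ij / X_j:
  a_11 = 245/700 = 0.35, a_21 = 0/700 = 0.00, a_31 = 70/700 = 0.10
  a_12 = 0/320 = 0.00, a_22 = 112/320 = 0.35, a_32 = 32/320 = 0.10
  a_13 = 112/280 = 0.40, a_23 = 14/280 = 0.05, a_33 = 84/280 = 0.30
I − A =
  [   0.65     0.00    -0.40]
  [   0.00     0.65    -0.05]
  [  -0.10    -0.10     0.70]
Cofactors of I−A, C_ij = (−1)^(i+j)·(minor ij) (rows/columns in the sector order above):
  C_11 = (0.65)(0.70) − (-0.05)(-0.10) = 0.4500
  C_12 = −[(0.00)(0.70) − (-0.05)(-0.10)] = 0.0050
  C_13 = (0.00)(-0.10) − (0.65)(-0.10) = 0.0650
  C_21 = −[(0.00)(0.70) − (-0.40)(-0.10)] = 0.0400
  C_22 = (0.65)(0.70) − (-0.40)(-0.10) = 0.4150
  C_23 = −[(0.65)(-0.10) − (0.00)(-0.10)] = 0.0650
  C_31 = (0.00)(-0.05) − (-0.40)(0.65) = 0.2600
  C_32 = −[(0.65)(-0.05) − (-0.40)(0.00)] = 0.0325
  C_33 = (0.65)(0.65) − (0.00)(0.00) = 0.4225
det(I−A) = Σ_j (I−A)_1j·C_1j = (0.65)(0.4500) + (0.00)(0.0050) + (-0.40)(0.0650) = 0.2665
adj(I−A) = Cᵀ =
  [ 0.4500   0.0400   0.2600]
  [ 0.0050   0.4150   0.0325]
  [ 0.0650   0.0650   0.4225]
(I − A)⁻¹ = adj(I−A) / det(I−A) ≈
  [   1.6886     0.1501     0.9756]
  [   0.0188     1.5572     0.1220]
  [   0.2439     0.2439     1.5854]
x = (I − A)⁻¹ d = adj(I−A)·d / det(I−A), with det(I−A) = 0.2665:
  x_1 = (0.4500·140 + 0.0400·100 + 0.2600·210) / 0.2665 = 121.60 / 0.2665 ≈ 456.3
  x_2 = (0.0050·140 + 0.4150·100 + 0.0325·210) / 0.2665 = 49.025 / 0.2665 ≈ 184.0
  x_3 = (0.0650·140 + 0.0650·100 + 0.4225·210) / 0.2665 = 104.325 / 0.2665 ≈ 391.5

x_1 = 456.3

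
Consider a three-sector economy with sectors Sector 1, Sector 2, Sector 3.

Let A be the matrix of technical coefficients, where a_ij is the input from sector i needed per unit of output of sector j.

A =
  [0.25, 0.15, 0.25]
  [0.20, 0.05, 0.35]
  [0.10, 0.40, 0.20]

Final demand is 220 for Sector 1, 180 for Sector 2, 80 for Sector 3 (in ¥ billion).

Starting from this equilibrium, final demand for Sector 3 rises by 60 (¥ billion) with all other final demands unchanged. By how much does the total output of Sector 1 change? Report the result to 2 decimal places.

Δx_1 = 44.39

I − A =
  [   0.75    -0.15    -0.25]
  [  -0.20     0.95    -0.35]
  [  -0.10    -0.40     0.80]
Cofactors of I−A, C_ij = (−1)^(i+j)·(minor ij) (rows/columns in the sector order above):
  C_11 = (0.95)(0.80) − (-0.35)(-0.40) = 0.6200
  C_12 = −[(-0.20)(0.80) − (-0.35)(-0.10)] = 0.1950
  C_13 = (-0.20)(-0.40) − (0.95)(-0.10) = 0.1750
  C_21 = −[(-0.15)(0.80) − (-0.25)(-0.40)] = 0.2200
  C_22 = (0.75)(0.80) − (-0.25)(-0.10) = 0.5750
  C_23 = −[(0.75)(-0.40) − (-0.15)(-0.10)] = 0.3150
  C_31 = (-0.15)(-0.35) − (-0.25)(0.95) = 0.2900
  C_32 = −[(0.75)(-0.35) − (-0.25)(-0.20)] = 0.3125
  C_33 = (0.75)(0.95) − (-0.15)(-0.20) = 0.6825
det(I−A) = Σ_j (I−A)_1j·C_1j = (0.75)(0.6200) + (-0.15)(0.1950) + (-0.25)(0.1750) = 0.3920
adj(I−A) = Cᵀ =
  [ 0.6200   0.2200   0.2900]
  [ 0.1950   0.5750   0.3125]
  [ 0.1750   0.3150   0.6825]
(I − A)⁻¹ = adj(I−A) / det(I−A) ≈
  [   1.5816     0.5612     0.7398]
  [   0.4974     1.4668     0.7972]
  [   0.4464     0.8036     1.7411]
Δx = (I − A)⁻¹ Δd with Δd having +60 in the Sector 3 component and 0 elsewhere.
So Δx_1 = L_13 · (+60), where L_13 = adj(I−A)_13 / det(I−A) = 0.2900 / 0.3920.
Δx_1 = 0.2900 × (+60) / 0.3920 = 17.40 / 0.3920 ≈ 44.39.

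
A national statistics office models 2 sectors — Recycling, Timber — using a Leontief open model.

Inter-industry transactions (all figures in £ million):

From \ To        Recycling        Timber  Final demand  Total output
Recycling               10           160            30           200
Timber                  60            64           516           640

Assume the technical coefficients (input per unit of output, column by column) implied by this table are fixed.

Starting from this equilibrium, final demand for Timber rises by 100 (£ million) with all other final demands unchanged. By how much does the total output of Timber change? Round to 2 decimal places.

Technical coefficients a_ij = z_ij / X_j:
  a_11 = 10/200 = 0.05, a_21 = 60/200 = 0.30
  a_12 = 160/640 = 0.25, a_22 = 64/640 = 0.10
I − A =
  [   0.95    -0.25]
  [  -0.30     0.90]
det(I−A) = (0.95)(0.90) − (-0.25)(-0.30) = 0.7800
adj(I−A) = [[0.90, 0.25], [0.30, 0.95]]
(I − A)⁻¹ = adj(I−A) / det(I−A) ≈
  [   1.1538     0.3205]
  [   0.3846     1.2179]
Δx = (I − A)⁻¹ Δd with Δd having +100 in the Timber component and 0 elsewhere.
So Δx_2 = L_22 · (+100), where L_22 = adj(I−A)_22 / det(I−A) = 0.95 / 0.7800.
Δx_2 = 0.95 × (+100) / 0.7800 = 95.00 / 0.7800 ≈ 121.79.

Δx_2 = 121.79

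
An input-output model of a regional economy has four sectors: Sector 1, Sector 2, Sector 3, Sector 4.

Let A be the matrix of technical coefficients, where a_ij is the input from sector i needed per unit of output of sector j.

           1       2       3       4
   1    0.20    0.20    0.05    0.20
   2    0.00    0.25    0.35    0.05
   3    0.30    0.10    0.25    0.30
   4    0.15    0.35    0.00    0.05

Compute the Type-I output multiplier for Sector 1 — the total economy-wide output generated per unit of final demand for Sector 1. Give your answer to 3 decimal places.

m_1 = 3.089

I − A =
  [   0.80    -0.20    -0.05    -0.20]
  [   0.00     0.75    -0.35    -0.05]
  [  -0.30    -0.10     0.75    -0.30]
  [  -0.15    -0.35     0.00     0.95]
Compute the cofactors C_ij = (−1)^(i+j)·(3×3 minor ij) of I−A; the adjugate is their transpose:
adj(I−A) = Cᵀ =
  [ 0.451250   0.205000   0.125750   0.145500]
  [ 0.121125   0.531000   0.255875   0.134250]
  [ 0.243000   0.244000   0.532000   0.232000]
  [ 0.115875   0.228000   0.114125   0.389750]
det(I−A) = Σ_j (I−A)_1j·C_1j = (0.80)(0.451250) + (-0.20)(0.121125) + (-0.05)(0.243000) + (-0.20)(0.115875) = 0.30145
(I − A)⁻¹ = adj(I−A) / det(I−A) ≈
  [   1.4969     0.6800     0.4172     0.4827]
  [   0.4018     1.7615     0.8488     0.4453]
  [   0.8061     0.8094     1.7648     0.7696]
  [   0.3844     0.7563     0.3786     1.2929]
The output multiplier for sector j is the column-j sum of the Leontief inverse (I − A)⁻¹ = adj(I−A) / det(I−A).
Column 1 of adj(I−A): (0.451250, 0.121125, 0.243000, 0.115875); det(I−A) = 0.30145.
m_1 = (0.451250 + 0.121125 + 0.243000 + 0.115875) / 0.30145 = 0.93125 / 0.30145 ≈ 3.089.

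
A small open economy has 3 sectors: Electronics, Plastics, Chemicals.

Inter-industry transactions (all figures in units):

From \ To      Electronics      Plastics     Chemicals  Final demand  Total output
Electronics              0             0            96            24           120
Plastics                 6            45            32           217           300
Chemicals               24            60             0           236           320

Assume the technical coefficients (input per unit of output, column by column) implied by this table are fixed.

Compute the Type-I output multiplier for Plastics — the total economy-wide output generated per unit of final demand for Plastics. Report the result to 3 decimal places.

Technical coefficients a_ij = z_ij / X_j:
  a_11 = 0/120 = 0.00, a_21 = 6/120 = 0.05, a_31 = 24/120 = 0.20
  a_12 = 0/300 = 0.00, a_22 = 45/300 = 0.15, a_32 = 60/300 = 0.20
  a_13 = 96/320 = 0.30, a_23 = 32/320 = 0.10, a_33 = 0/320 = 0.00
I − A =
  [   1.00     0.00    -0.30]
  [  -0.05     0.85    -0.10]
  [  -0.20    -0.20     1.00]
Cofactors of I−A, C_ij = (−1)^(i+j)·(minor ij) (rows/columns in the sector order above):
  C_11 = (0.85)(1.00) − (-0.10)(-0.20) = 0.8300
  C_12 = −[(-0.05)(1.00) − (-0.10)(-0.20)] = 0.0700
  C_13 = (-0.05)(-0.20) − (0.85)(-0.20) = 0.1800
  C_21 = −[(0.00)(1.00) − (-0.30)(-0.20)] = 0.0600
  C_22 = (1.00)(1.00) − (-0.30)(-0.20) = 0.9400
  C_23 = −[(1.00)(-0.20) − (0.00)(-0.20)] = 0.2000
  C_31 = (0.00)(-0.10) − (-0.30)(0.85) = 0.2550
  C_32 = −[(1.00)(-0.10) − (-0.30)(-0.05)] = 0.1150
  C_33 = (1.00)(0.85) − (0.00)(-0.05) = 0.8500
det(I−A) = Σ_j (I−A)_1j·C_1j = (1.00)(0.8300) + (0.00)(0.0700) + (-0.30)(0.1800) = 0.7760
adj(I−A) = Cᵀ =
  [ 0.8300   0.0600   0.2550]
  [ 0.0700   0.9400   0.1150]
  [ 0.1800   0.2000   0.8500]
(I − A)⁻¹ = adj(I−A) / det(I−A) ≈
  [   1.0696     0.0773     0.3286]
  [   0.0902     1.2113     0.1482]
  [   0.2320     0.2577     1.0954]
The output multiplier for sector j is the column-j sum of the Leontief inverse (I − A)⁻¹ = adj(I−A) / det(I−A).
Column 2 of adj(I−A): (0.0600, 0.9400, 0.2000); det(I−A) = 0.7760.
m_2 = (0.0600 + 0.9400 + 0.2000) / 0.7760 = 1.20 / 0.7760 ≈ 1.546.

m_2 = 1.546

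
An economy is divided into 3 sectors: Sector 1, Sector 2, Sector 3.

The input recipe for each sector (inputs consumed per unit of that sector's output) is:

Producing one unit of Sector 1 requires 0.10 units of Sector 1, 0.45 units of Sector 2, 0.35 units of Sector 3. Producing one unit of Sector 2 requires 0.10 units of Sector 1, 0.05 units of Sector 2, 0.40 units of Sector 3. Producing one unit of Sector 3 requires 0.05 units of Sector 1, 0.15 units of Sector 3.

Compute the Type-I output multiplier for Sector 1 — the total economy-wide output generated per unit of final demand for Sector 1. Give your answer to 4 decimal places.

I − A =
  [   0.90    -0.10    -0.05]
  [  -0.45     0.95     0.00]
  [  -0.35    -0.40     0.85]
Cofactors of I−A, C_ij = (−1)^(i+j)·(minor ij) (rows/columns in the sector order above):
  C_11 = (0.95)(0.85) − (0.00)(-0.40) = 0.8075
  C_12 = −[(-0.45)(0.85) − (0.00)(-0.35)] = 0.3825
  C_13 = (-0.45)(-0.40) − (0.95)(-0.35) = 0.5125
  C_21 = −[(-0.10)(0.85) − (-0.05)(-0.40)] = 0.1050
  C_22 = (0.90)(0.85) − (-0.05)(-0.35) = 0.7475
  C_23 = −[(0.90)(-0.40) − (-0.10)(-0.35)] = 0.3950
  C_31 = (-0.10)(0.00) − (-0.05)(0.95) = 0.0475
  C_32 = −[(0.90)(0.00) − (-0.05)(-0.45)] = 0.0225
  C_33 = (0.90)(0.95) − (-0.10)(-0.45) = 0.8100
det(I−A) = Σ_j (I−A)_1j·C_1j = (0.90)(0.8075) + (-0.10)(0.3825) + (-0.05)(0.5125) = 0.662875
adj(I−A) = Cᵀ =
  [ 0.8075   0.1050   0.0475]
  [ 0.3825   0.7475   0.0225]
  [ 0.5125   0.3950   0.8100]
(I − A)⁻¹ = adj(I−A) / det(I−A) ≈
  [   1.21818     0.15840     0.07166]
  [   0.57703     1.12766     0.03394]
  [   0.77315     0.59589     1.22195]
The output multiplier for sector j is the column-j sum of the Leontief inverse (I − A)⁻¹ = adj(I−A) / det(I−A).
Column 1 of adj(I−A): (0.8075, 0.3825, 0.5125); det(I−A) = 0.662875.
m_1 = (0.8075 + 0.3825 + 0.5125) / 0.662875 = 1.7025 / 0.662875 ≈ 2.5684.

m_1 = 2.5684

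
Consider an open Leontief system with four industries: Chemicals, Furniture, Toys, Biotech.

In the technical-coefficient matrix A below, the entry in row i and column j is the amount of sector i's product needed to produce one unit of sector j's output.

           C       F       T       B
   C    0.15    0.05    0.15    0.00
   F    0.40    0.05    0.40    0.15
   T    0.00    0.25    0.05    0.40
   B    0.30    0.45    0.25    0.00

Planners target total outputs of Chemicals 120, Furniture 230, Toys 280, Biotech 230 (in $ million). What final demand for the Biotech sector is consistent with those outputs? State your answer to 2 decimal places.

I − A =
  [   0.85    -0.05    -0.15     0.00]
  [  -0.40     0.95    -0.40    -0.15]
  [   0.00    -0.25     0.95    -0.40]
  [  -0.30    -0.45    -0.25     1.00]
d = (I − A) x:
  d_C = (+0.85)·120 + (-0.05)·230 + (-0.15)·280 + (+0.00)·230 = 48.50
  d_F = (-0.40)·120 + (+0.95)·230 + (-0.40)·280 + (-0.15)·230 = 24.00
  d_T = (+0.00)·120 + (-0.25)·230 + (+0.95)·280 + (-0.40)·230 = 116.50
  d_B = (-0.30)·120 + (-0.45)·230 + (-0.25)·280 + (+1.00)·230 = 20.50

d_B = 20.50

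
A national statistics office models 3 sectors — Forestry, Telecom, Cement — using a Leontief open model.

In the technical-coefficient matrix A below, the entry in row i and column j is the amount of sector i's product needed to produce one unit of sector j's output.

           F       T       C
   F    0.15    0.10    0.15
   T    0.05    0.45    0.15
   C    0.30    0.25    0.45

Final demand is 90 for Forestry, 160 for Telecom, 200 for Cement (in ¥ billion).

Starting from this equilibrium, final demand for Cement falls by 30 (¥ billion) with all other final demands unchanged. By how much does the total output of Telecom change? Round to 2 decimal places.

Δx_T = -21.16

I − A =
  [   0.85    -0.10    -0.15]
  [  -0.05     0.55    -0.15]
  [  -0.30    -0.25     0.55]
Cofactors of I−A, C_ij = (−1)^(i+j)·(minor ij) (rows/columns in the sector order above):
  C_11 = (0.55)(0.55) − (-0.15)(-0.25) = 0.2650
  C_12 = −[(-0.05)(0.55) − (-0.15)(-0.30)] = 0.0725
  C_13 = (-0.05)(-0.25) − (0.55)(-0.30) = 0.1775
  C_21 = −[(-0.10)(0.55) − (-0.15)(-0.25)] = 0.0925
  C_22 = (0.85)(0.55) − (-0.15)(-0.30) = 0.4225
  C_23 = −[(0.85)(-0.25) − (-0.10)(-0.30)] = 0.2425
  C_31 = (-0.10)(-0.15) − (-0.15)(0.55) = 0.0975
  C_32 = −[(0.85)(-0.15) − (-0.15)(-0.05)] = 0.1350
  C_33 = (0.85)(0.55) − (-0.10)(-0.05) = 0.4625
det(I−A) = Σ_j (I−A)_1j·C_1j = (0.85)(0.2650) + (-0.10)(0.0725) + (-0.15)(0.1775) = 0.191375
adj(I−A) = Cᵀ =
  [ 0.2650   0.0925   0.0975]
  [ 0.0725   0.4225   0.1350]
  [ 0.1775   0.2425   0.4625]
(I − A)⁻¹ = adj(I−A) / det(I−A) ≈
  [   1.3847     0.4833     0.5095]
  [   0.3788     2.2077     0.7054]
  [   0.9275     1.2671     2.4167]
Δx = (I − A)⁻¹ Δd with Δd having -30 in the Cement component and 0 elsewhere.
So Δx_T = L_TC · (-30), where L_TC = adj(I−A)_TC / det(I−A) = 0.1350 / 0.191375.
Δx_T = 0.1350 × (-30) / 0.191375 = -4.05 / 0.191375 ≈ -21.16.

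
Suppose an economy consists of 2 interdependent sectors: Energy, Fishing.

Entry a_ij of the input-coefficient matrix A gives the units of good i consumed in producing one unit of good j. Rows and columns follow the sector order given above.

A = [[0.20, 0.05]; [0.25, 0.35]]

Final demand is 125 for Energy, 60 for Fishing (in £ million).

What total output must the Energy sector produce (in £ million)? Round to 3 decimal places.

x_1 = 166.010

I − A =
  [   0.80    -0.05]
  [  -0.25     0.65]
det(I−A) = (0.80)(0.65) − (-0.05)(-0.25) = 0.5075
adj(I−A) = [[0.65, 0.05], [0.25, 0.80]]
(I − A)⁻¹ = adj(I−A) / det(I−A) ≈
  [   1.2808     0.0985]
  [   0.4926     1.5764]
x = (I − A)⁻¹ d = adj(I−A)·d / det(I−A), with det(I−A) = 0.5075:
  x_1 = (0.65·125 + 0.05·60) / 0.5075 = 84.25 / 0.5075 ≈ 166.010
  x_2 = (0.25·125 + 0.80·60) / 0.5075 = 79.25 / 0.5075 ≈ 156.158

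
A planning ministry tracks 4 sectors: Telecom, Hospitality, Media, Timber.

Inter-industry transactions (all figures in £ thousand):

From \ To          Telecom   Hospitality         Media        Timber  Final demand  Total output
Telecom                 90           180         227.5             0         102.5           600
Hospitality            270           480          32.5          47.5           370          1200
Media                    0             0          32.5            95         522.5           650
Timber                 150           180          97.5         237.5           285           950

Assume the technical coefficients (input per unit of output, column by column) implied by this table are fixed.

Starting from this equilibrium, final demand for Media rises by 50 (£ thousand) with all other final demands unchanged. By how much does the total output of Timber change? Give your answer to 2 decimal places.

Δx_4 = 25.78

Technical coefficients a_ij = z_ij / X_j:
  a_11 = 90/600 = 0.15, a_21 = 270/600 = 0.45, a_31 = 0/600 = 0.00, a_41 = 150/600 = 0.25
  a_12 = 180/1200 = 0.15, a_22 = 480/1200 = 0.40, a_32 = 0/1200 = 0.00, a_42 = 180/1200 = 0.15
  a_13 = 227.5/650 = 0.35, a_23 = 32.5/650 = 0.05, a_33 = 32.5/650 = 0.05, a_43 = 97.5/650 = 0.15
  a_14 = 0/950 = 0.00, a_24 = 47.5/950 = 0.05, a_34 = 95/950 = 0.10, a_44 = 237.5/950 = 0.25
I − A =
  [   0.85    -0.15    -0.35     0.00]
  [  -0.45     0.60    -0.05    -0.05]
  [   0.00     0.00     0.95    -0.10]
  [  -0.25    -0.15    -0.15     0.75]
Compute the cofactors C_ij = (−1)^(i+j)·(3×3 minor ij) of I−A; the adjugate is their transpose:
adj(I−A) = Cᵀ =
  [ 0.410625   0.109875   0.161625   0.028875]
  [ 0.327000   0.584125   0.160750   0.060375]
  [ 0.021750   0.016500   0.323625   0.044250]
  [ 0.206625   0.156750   0.150750   0.420375]
det(I−A) = Σ_j (I−A)_1j·C_1j = (0.85)(0.410625) + (-0.15)(0.327000) + (-0.35)(0.021750) + (0.00)(0.206625) = 0.29236875
(I − A)⁻¹ = adj(I−A) / det(I−A) ≈
  [   1.4045     0.3758     0.5528     0.0988]
  [   1.1185     1.9979     0.5498     0.2065]
  [   0.0744     0.0564     1.1069     0.1513]
  [   0.7067     0.5361     0.5156     1.4378]
Δx = (I − A)⁻¹ Δd with Δd having +50 in the Media component and 0 elsewhere.
So Δx_4 = L_43 · (+50), where L_43 = adj(I−A)_43 / det(I−A) = 0.150750 / 0.29236875.
Δx_4 = 0.150750 × (+50) / 0.29236875 = 7.5375 / 0.29236875 ≈ 25.78.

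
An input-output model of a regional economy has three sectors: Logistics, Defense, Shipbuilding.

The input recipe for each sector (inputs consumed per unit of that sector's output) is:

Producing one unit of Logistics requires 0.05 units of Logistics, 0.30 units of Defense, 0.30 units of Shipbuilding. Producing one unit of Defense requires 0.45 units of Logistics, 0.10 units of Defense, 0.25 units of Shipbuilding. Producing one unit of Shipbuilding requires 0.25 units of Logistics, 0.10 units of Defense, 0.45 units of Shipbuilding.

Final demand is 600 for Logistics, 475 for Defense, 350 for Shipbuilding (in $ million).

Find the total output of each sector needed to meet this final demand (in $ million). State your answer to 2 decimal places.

I − A =
  [   0.95    -0.45    -0.25]
  [  -0.30     0.90    -0.10]
  [  -0.30    -0.25     0.55]
Cofactors of I−A, C_ij = (−1)^(i+j)·(minor ij) (rows/columns in the sector order above):
  C_11 = (0.90)(0.55) − (-0.10)(-0.25) = 0.4700
  C_12 = −[(-0.30)(0.55) − (-0.10)(-0.30)] = 0.1950
  C_13 = (-0.30)(-0.25) − (0.90)(-0.30) = 0.3450
  C_21 = −[(-0.45)(0.55) − (-0.25)(-0.25)] = 0.3100
  C_22 = (0.95)(0.55) − (-0.25)(-0.30) = 0.4475
  C_23 = −[(0.95)(-0.25) − (-0.45)(-0.30)] = 0.3725
  C_31 = (-0.45)(-0.10) − (-0.25)(0.90) = 0.2700
  C_32 = −[(0.95)(-0.10) − (-0.25)(-0.30)] = 0.1700
  C_33 = (0.95)(0.90) − (-0.45)(-0.30) = 0.7200
det(I−A) = Σ_j (I−A)_1j·C_1j = (0.95)(0.4700) + (-0.45)(0.1950) + (-0.25)(0.3450) = 0.2725
adj(I−A) = Cᵀ =
  [ 0.4700   0.3100   0.2700]
  [ 0.1950   0.4475   0.1700]
  [ 0.3450   0.3725   0.7200]
(I − A)⁻¹ = adj(I−A) / det(I−A) ≈
  [   1.7248     1.1376     0.9908]
  [   0.7156     1.6422     0.6239]
  [   1.2661     1.3670     2.6422]
x = (I − A)⁻¹ d = adj(I−A)·d / det(I−A), with det(I−A) = 0.2725:
  x_L = (0.4700·600 + 0.3100·475 + 0.2700·350) / 0.2725 = 523.75 / 0.2725 ≈ 1922.02
  x_D = (0.1950·600 + 0.4475·475 + 0.1700·350) / 0.2725 = 389.0625 / 0.2725 ≈ 1427.75
  x_S = (0.3450·600 + 0.3725·475 + 0.7200·350) / 0.2725 = 635.9375 / 0.2725 ≈ 2333.72

x_L = 1922.02, x_D = 1427.75, x_S = 2333.72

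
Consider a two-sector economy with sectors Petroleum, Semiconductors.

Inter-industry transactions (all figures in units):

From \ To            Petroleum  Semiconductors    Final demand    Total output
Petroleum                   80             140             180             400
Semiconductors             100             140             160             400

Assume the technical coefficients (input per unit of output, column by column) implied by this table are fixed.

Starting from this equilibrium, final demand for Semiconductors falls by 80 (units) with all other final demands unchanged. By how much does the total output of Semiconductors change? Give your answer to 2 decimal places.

Technical coefficients a_ij = z_ij / X_j:
  a_11 = 80/400 = 0.20, a_21 = 100/400 = 0.25
  a_12 = 140/400 = 0.35, a_22 = 140/400 = 0.35
I − A =
  [   0.80    -0.35]
  [  -0.25     0.65]
det(I−A) = (0.80)(0.65) − (-0.35)(-0.25) = 0.4325
adj(I−A) = [[0.65, 0.35], [0.25, 0.80]]
(I − A)⁻¹ = adj(I−A) / det(I−A) ≈
  [   1.5029     0.8092]
  [   0.5780     1.8497]
Δx = (I − A)⁻¹ Δd with Δd having -80 in the Semiconductors component and 0 elsewhere.
So Δx_2 = L_22 · (-80), where L_22 = adj(I−A)_22 / det(I−A) = 0.80 / 0.4325.
Δx_2 = 0.80 × (-80) / 0.4325 = -64.00 / 0.4325 ≈ -147.98.

Δx_2 = -147.98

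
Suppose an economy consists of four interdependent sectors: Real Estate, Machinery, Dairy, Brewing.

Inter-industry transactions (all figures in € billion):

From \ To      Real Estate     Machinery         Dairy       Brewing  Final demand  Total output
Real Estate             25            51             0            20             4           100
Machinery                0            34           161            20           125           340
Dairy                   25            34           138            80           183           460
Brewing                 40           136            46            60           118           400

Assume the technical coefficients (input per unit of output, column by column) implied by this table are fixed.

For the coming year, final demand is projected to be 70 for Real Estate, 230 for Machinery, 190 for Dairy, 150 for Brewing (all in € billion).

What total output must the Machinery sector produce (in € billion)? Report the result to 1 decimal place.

x_2 = 524.5

Technical coefficients a_ij = z_ij / X_j:
  a_11 = 25/100 = 0.25, a_21 = 0/100 = 0.00, a_31 = 25/100 = 0.25, a_41 = 40/100 = 0.40
  a_12 = 51/340 = 0.15, a_22 = 34/340 = 0.10, a_32 = 34/340 = 0.10, a_42 = 136/340 = 0.40
  a_13 = 0/460 = 0.00, a_23 = 161/460 = 0.35, a_33 = 138/460 = 0.30, a_43 = 46/460 = 0.10
  a_14 = 20/400 = 0.05, a_24 = 20/400 = 0.05, a_34 = 80/400 = 0.20, a_44 = 60/400 = 0.15
I − A =
  [   0.75    -0.15     0.00    -0.05]
  [   0.00     0.90    -0.35    -0.05]
  [  -0.25    -0.10     0.70    -0.20]
  [  -0.40    -0.40    -0.10     0.85]
Compute the cofactors C_ij = (−1)^(i+j)·(3×3 minor ij) of I−A; the adjugate is their transpose:
adj(I−A) = Cᵀ =
  [ 0.445250   0.100750   0.056875   0.045500]
  [ 0.117625   0.416000   0.219875   0.083125]
  [ 0.260250   0.170625   0.537750   0.151875]
  [ 0.295500   0.263250   0.193500   0.433125]
det(I−A) = Σ_j (I−A)_1j·C_1j = (0.75)(0.445250) + (-0.15)(0.117625) + (0.00)(0.260250) + (-0.05)(0.295500) = 0.30151875
(I − A)⁻¹ = adj(I−A) / det(I−A) ≈
  [   1.4767     0.3341     0.1886     0.1509]
  [   0.3901     1.3797     0.7292     0.2757]
  [   0.8631     0.5659     1.7835     0.5037]
  [   0.9800     0.8731     0.6418     1.4365]
x = (I − A)⁻¹ d = adj(I−A)·d / det(I−A), with det(I−A) = 0.30151875:
  x_1 = (0.445250·70 + 0.100750·230 + 0.056875·190 + 0.045500·150) / 0.30151875 = 71.97125 / 0.30151875 ≈ 238.7
  x_2 = (0.117625·70 + 0.416000·230 + 0.219875·190 + 0.083125·150) / 0.30151875 = 158.15875 / 0.30151875 ≈ 524.5
  x_3 = (0.260250·70 + 0.170625·230 + 0.537750·190 + 0.151875·150) / 0.30151875 = 182.415 / 0.30151875 ≈ 605.0
  x_4 = (0.295500·70 + 0.263250·230 + 0.193500·190 + 0.433125·150) / 0.30151875 = 182.96625 / 0.30151875 ≈ 606.8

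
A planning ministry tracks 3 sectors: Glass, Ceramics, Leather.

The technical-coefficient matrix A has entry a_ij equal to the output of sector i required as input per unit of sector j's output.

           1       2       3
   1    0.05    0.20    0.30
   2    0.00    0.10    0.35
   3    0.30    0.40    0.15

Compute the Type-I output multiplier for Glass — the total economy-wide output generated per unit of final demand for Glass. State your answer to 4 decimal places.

m_1 = 2.0336

I − A =
  [   0.95    -0.20    -0.30]
  [   0.00     0.90    -0.35]
  [  -0.30    -0.40     0.85]
Cofactors of I−A, C_ij = (−1)^(i+j)·(minor ij) (rows/columns in the sector order above):
  C_11 = (0.90)(0.85) − (-0.35)(-0.40) = 0.6250
  C_12 = −[(0.00)(0.85) − (-0.35)(-0.30)] = 0.1050
  C_13 = (0.00)(-0.40) − (0.90)(-0.30) = 0.2700
  C_21 = −[(-0.20)(0.85) − (-0.30)(-0.40)] = 0.2900
  C_22 = (0.95)(0.85) − (-0.30)(-0.30) = 0.7175
  C_23 = −[(0.95)(-0.40) − (-0.20)(-0.30)] = 0.4400
  C_31 = (-0.20)(-0.35) − (-0.30)(0.90) = 0.3400
  C_32 = −[(0.95)(-0.35) − (-0.30)(0.00)] = 0.3325
  C_33 = (0.95)(0.90) − (-0.20)(0.00) = 0.8550
det(I−A) = Σ_j (I−A)_1j·C_1j = (0.95)(0.6250) + (-0.20)(0.1050) + (-0.30)(0.2700) = 0.49175
adj(I−A) = Cᵀ =
  [ 0.6250   0.2900   0.3400]
  [ 0.1050   0.7175   0.3325]
  [ 0.2700   0.4400   0.8550]
(I − A)⁻¹ = adj(I−A) / det(I−A) ≈
  [   1.27097     0.58973     0.69141]
  [   0.21352     1.45907     0.67616]
  [   0.54906     0.89476     1.73869]
The output multiplier for sector j is the column-j sum of the Leontief inverse (I − A)⁻¹ = adj(I−A) / det(I−A).
Column 1 of adj(I−A): (0.6250, 0.1050, 0.2700); det(I−A) = 0.49175.
m_1 = (0.6250 + 0.1050 + 0.2700) / 0.49175 = 1.00 / 0.49175 ≈ 2.0336.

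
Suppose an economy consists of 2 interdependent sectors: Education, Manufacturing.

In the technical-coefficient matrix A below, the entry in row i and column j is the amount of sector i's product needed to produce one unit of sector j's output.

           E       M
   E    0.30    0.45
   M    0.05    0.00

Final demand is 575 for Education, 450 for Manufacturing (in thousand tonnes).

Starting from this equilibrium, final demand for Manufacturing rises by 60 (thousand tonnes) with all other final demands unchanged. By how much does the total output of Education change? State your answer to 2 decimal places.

Δx_E = 39.85

I − A =
  [   0.70    -0.45]
  [  -0.05     1.00]
det(I−A) = (0.70)(1.00) − (-0.45)(-0.05) = 0.6775
adj(I−A) = [[1.00, 0.45], [0.05, 0.70]]
(I − A)⁻¹ = adj(I−A) / det(I−A) ≈
  [   1.4760     0.6642]
  [   0.0738     1.0332]
Δx = (I − A)⁻¹ Δd with Δd having +60 in the Manufacturing component and 0 elsewhere.
So Δx_E = L_EM · (+60), where L_EM = adj(I−A)_EM / det(I−A) = 0.45 / 0.6775.
Δx_E = 0.45 × (+60) / 0.6775 = 27.00 / 0.6775 ≈ 39.85.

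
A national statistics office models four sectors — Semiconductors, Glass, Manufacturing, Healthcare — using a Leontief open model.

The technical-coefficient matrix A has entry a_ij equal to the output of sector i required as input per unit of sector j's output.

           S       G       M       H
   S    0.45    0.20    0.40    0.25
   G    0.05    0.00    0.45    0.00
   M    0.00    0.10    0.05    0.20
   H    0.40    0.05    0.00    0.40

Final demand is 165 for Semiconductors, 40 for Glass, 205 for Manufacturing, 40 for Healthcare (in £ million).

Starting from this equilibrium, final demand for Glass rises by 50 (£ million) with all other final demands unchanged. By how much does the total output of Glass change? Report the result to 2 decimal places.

I − A =
  [   0.55    -0.20    -0.40    -0.25]
  [  -0.05     1.00    -0.45     0.00]
  [   0.00    -0.10     0.95    -0.20]
  [  -0.40    -0.05     0.00     0.60]
Compute the cofactors C_ij = (−1)^(i+j)·(3×3 minor ij) of I−A; the adjugate is their transpose:
adj(I−A) = Cᵀ =
  [ 0.538500   0.153875   0.299625   0.324250]
  [ 0.064500   0.186500   0.115500   0.065375]
  [ 0.083500   0.044500   0.223375   0.109250]
  [ 0.364375   0.118125   0.209375   0.486250]
det(I−A) = Σ_j (I−A)_1j·C_1j = (0.55)(0.538500) + (-0.20)(0.064500) + (-0.40)(0.083500) + (-0.25)(0.364375) = 0.15878125
(I − A)⁻¹ = adj(I−A) / det(I−A) ≈
  [   3.3915     0.9691     1.8870     2.0421]
  [   0.4062     1.1746     0.7274     0.4117]
  [   0.5259     0.2803     1.4068     0.6881]
  [   2.2948     0.7439     1.3186     3.0624]
Δx = (I − A)⁻¹ Δd with Δd having +50 in the Glass component and 0 elsewhere.
So Δx_G = L_GG · (+50), where L_GG = adj(I−A)_GG / det(I−A) = 0.186500 / 0.15878125.
Δx_G = 0.186500 × (+50) / 0.15878125 = 9.325 / 0.15878125 ≈ 58.73.

Δx_G = 58.73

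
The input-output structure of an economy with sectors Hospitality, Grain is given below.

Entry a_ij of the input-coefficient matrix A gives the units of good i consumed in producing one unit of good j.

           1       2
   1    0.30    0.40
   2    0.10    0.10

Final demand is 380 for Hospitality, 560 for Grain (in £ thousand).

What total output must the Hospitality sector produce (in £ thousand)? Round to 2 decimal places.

x_1 = 959.32

I − A =
  [   0.70    -0.40]
  [  -0.10     0.90]
det(I−A) = (0.70)(0.90) − (-0.40)(-0.10) = 0.5900
adj(I−A) = [[0.90, 0.40], [0.10, 0.70]]
(I − A)⁻¹ = adj(I−A) / det(I−A) ≈
  [   1.5254     0.6780]
  [   0.1695     1.1864]
x = (I − A)⁻¹ d = adj(I−A)·d / det(I−A), with det(I−A) = 0.5900:
  x_1 = (0.90·380 + 0.40·560) / 0.5900 = 566.00 / 0.5900 ≈ 959.32
  x_2 = (0.10·380 + 0.70·560) / 0.5900 = 430.00 / 0.5900 ≈ 728.81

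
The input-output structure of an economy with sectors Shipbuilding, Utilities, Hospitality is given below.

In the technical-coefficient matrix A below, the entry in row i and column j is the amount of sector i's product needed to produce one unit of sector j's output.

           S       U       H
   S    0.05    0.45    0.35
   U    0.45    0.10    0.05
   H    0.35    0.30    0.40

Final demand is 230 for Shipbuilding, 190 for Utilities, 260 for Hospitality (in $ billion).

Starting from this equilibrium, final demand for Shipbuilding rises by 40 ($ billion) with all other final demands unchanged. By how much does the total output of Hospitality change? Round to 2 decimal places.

Δx_H = 84.96

I − A =
  [   0.95    -0.45    -0.35]
  [  -0.45     0.90    -0.05]
  [  -0.35    -0.30     0.60]
Cofactors of I−A, C_ij = (−1)^(i+j)·(minor ij) (rows/columns in the sector order above):
  C_11 = (0.90)(0.60) − (-0.05)(-0.30) = 0.5250
  C_12 = −[(-0.45)(0.60) − (-0.05)(-0.35)] = 0.2875
  C_13 = (-0.45)(-0.30) − (0.90)(-0.35) = 0.4500
  C_21 = −[(-0.45)(0.60) − (-0.35)(-0.30)] = 0.3750
  C_22 = (0.95)(0.60) − (-0.35)(-0.35) = 0.4475
  C_23 = −[(0.95)(-0.30) − (-0.45)(-0.35)] = 0.4425
  C_31 = (-0.45)(-0.05) − (-0.35)(0.90) = 0.3375
  C_32 = −[(0.95)(-0.05) − (-0.35)(-0.45)] = 0.2050
  C_33 = (0.95)(0.90) − (-0.45)(-0.45) = 0.6525
det(I−A) = Σ_j (I−A)_1j·C_1j = (0.95)(0.5250) + (-0.45)(0.2875) + (-0.35)(0.4500) = 0.211875
adj(I−A) = Cᵀ =
  [ 0.5250   0.3750   0.3375]
  [ 0.2875   0.4475   0.2050]
  [ 0.4500   0.4425   0.6525]
(I − A)⁻¹ = adj(I−A) / det(I−A) ≈
  [   2.4779     1.7699     1.5929]
  [   1.3569     2.1121     0.9676]
  [   2.1239     2.0885     3.0796]
Δx = (I − A)⁻¹ Δd with Δd having +40 in the Shipbuilding component and 0 elsewhere.
So Δx_H = L_HS · (+40), where L_HS = adj(I−A)_HS / det(I−A) = 0.4500 / 0.211875.
Δx_H = 0.4500 × (+40) / 0.211875 = 18.00 / 0.211875 ≈ 84.96.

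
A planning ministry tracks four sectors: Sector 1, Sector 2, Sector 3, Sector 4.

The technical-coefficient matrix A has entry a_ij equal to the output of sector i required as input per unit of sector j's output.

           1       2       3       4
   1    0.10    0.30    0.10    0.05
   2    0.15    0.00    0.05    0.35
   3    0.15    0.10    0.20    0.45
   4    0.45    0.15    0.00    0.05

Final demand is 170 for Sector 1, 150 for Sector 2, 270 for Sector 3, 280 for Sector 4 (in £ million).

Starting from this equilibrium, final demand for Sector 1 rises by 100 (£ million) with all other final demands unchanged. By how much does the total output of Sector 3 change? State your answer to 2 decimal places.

Δx_3 = 74.68

I − A =
  [   0.90    -0.30    -0.10    -0.05]
  [  -0.15     1.00    -0.05    -0.35]
  [  -0.15    -0.10     0.80    -0.45]
  [  -0.45    -0.15     0.00     0.95]
Compute the cofactors C_ij = (−1)^(i+j)·(3×3 minor ij) of I−A; the adjugate is their transpose:
adj(I−A) = Cᵀ =
  [ 0.709875   0.250250   0.104375   0.179000]
  [ 0.257250   0.631500   0.071625   0.280125]
  [ 0.377250   0.248625   0.694125   0.440250]
  [ 0.376875   0.218250   0.060750   0.660750]
det(I−A) = Σ_j (I−A)_1j·C_1j = (0.90)(0.709875) + (-0.30)(0.257250) + (-0.10)(0.377250) + (-0.05)(0.376875) = 0.50514375
(I − A)⁻¹ = adj(I−A) / det(I−A) ≈
  [   1.4053     0.4954     0.2066     0.3544]
  [   0.5093     1.2501     0.1418     0.5545]
  [   0.7468     0.4922     1.3741     0.8715]
  [   0.7461     0.4321     0.1203     1.3080]
Δx = (I − A)⁻¹ Δd with Δd having +100 in the Sector 1 component and 0 elsewhere.
So Δx_3 = L_31 · (+100), where L_31 = adj(I−A)_31 / det(I−A) = 0.377250 / 0.50514375.
Δx_3 = 0.377250 × (+100) / 0.50514375 = 37.725 / 0.50514375 ≈ 74.68.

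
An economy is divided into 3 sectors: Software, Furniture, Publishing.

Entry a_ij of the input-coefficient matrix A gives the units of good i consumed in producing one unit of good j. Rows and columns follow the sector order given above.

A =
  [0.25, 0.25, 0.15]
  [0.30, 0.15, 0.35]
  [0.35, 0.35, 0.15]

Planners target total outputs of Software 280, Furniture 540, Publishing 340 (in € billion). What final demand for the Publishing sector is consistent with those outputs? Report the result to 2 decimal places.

I − A =
  [   0.75    -0.25    -0.15]
  [  -0.30     0.85    -0.35]
  [  -0.35    -0.35     0.85]
d = (I − A) x:
  d_1 = (+0.75)·280 + (-0.25)·540 + (-0.15)·340 = 24.00
  d_2 = (-0.30)·280 + (+0.85)·540 + (-0.35)·340 = 256.00
  d_3 = (-0.35)·280 + (-0.35)·540 + (+0.85)·340 = 2.00

d_3 = 2.00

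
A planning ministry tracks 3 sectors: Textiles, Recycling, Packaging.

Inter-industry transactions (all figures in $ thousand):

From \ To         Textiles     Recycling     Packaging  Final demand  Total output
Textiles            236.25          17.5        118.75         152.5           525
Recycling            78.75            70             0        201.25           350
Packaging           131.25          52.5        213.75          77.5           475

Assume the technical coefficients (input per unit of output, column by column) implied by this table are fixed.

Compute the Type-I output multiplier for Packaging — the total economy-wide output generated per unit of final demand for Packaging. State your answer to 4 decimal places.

m_3 = 3.6763

Technical coefficients a_ij = z_ij / X_j:
  a_11 = 236.25/525 = 0.45, a_21 = 78.75/525 = 0.15, a_31 = 131.25/525 = 0.25
  a_12 = 17.5/350 = 0.05, a_22 = 70/350 = 0.20, a_32 = 52.5/350 = 0.15
  a_13 = 118.75/475 = 0.25, a_23 = 0/475 = 0.00, a_33 = 213.75/475 = 0.45
I − A =
  [   0.55    -0.05    -0.25]
  [  -0.15     0.80     0.00]
  [  -0.25    -0.15     0.55]
Cofactors of I−A, C_ij = (−1)^(i+j)·(minor ij) (rows/columns in the sector order above):
  C_11 = (0.80)(0.55) − (0.00)(-0.15) = 0.4400
  C_12 = −[(-0.15)(0.55) − (0.00)(-0.25)] = 0.0825
  C_13 = (-0.15)(-0.15) − (0.80)(-0.25) = 0.2225
  C_21 = −[(-0.05)(0.55) − (-0.25)(-0.15)] = 0.0650
  C_22 = (0.55)(0.55) − (-0.25)(-0.25) = 0.2400
  C_23 = −[(0.55)(-0.15) − (-0.05)(-0.25)] = 0.0950
  C_31 = (-0.05)(0.00) − (-0.25)(0.80) = 0.2000
  C_32 = −[(0.55)(0.00) − (-0.25)(-0.15)] = 0.0375
  C_33 = (0.55)(0.80) − (-0.05)(-0.15) = 0.4325
det(I−A) = Σ_j (I−A)_1j·C_1j = (0.55)(0.4400) + (-0.05)(0.0825) + (-0.25)(0.2225) = 0.18225
adj(I−A) = Cᵀ =
  [ 0.4400   0.0650   0.2000]
  [ 0.0825   0.2400   0.0375]
  [ 0.2225   0.0950   0.4325]
(I − A)⁻¹ = adj(I−A) / det(I−A) ≈
  [   2.41427     0.35665     1.09739]
  [   0.45267     1.31687     0.20576]
  [   1.22085     0.52126     2.37311]
The output multiplier for sector j is the column-j sum of the Leontief inverse (I − A)⁻¹ = adj(I−A) / det(I−A).
Column 3 of adj(I−A): (0.2000, 0.0375, 0.4325); det(I−A) = 0.18225.
m_3 = (0.2000 + 0.0375 + 0.4325) / 0.18225 = 0.67 / 0.18225 ≈ 3.6763.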